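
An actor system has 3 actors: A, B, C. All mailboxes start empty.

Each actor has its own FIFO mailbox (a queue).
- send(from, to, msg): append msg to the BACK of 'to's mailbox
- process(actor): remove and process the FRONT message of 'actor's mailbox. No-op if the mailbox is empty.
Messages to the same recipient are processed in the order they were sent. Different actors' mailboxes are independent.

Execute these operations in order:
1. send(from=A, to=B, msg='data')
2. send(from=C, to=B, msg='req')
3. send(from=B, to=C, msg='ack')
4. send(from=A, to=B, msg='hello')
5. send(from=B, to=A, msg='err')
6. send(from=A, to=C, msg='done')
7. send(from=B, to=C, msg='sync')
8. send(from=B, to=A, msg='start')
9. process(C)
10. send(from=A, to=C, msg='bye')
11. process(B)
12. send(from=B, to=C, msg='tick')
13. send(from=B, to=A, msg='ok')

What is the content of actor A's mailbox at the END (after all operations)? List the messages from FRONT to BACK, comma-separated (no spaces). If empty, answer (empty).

Answer: err,start,ok

Derivation:
After 1 (send(from=A, to=B, msg='data')): A:[] B:[data] C:[]
After 2 (send(from=C, to=B, msg='req')): A:[] B:[data,req] C:[]
After 3 (send(from=B, to=C, msg='ack')): A:[] B:[data,req] C:[ack]
After 4 (send(from=A, to=B, msg='hello')): A:[] B:[data,req,hello] C:[ack]
After 5 (send(from=B, to=A, msg='err')): A:[err] B:[data,req,hello] C:[ack]
After 6 (send(from=A, to=C, msg='done')): A:[err] B:[data,req,hello] C:[ack,done]
After 7 (send(from=B, to=C, msg='sync')): A:[err] B:[data,req,hello] C:[ack,done,sync]
After 8 (send(from=B, to=A, msg='start')): A:[err,start] B:[data,req,hello] C:[ack,done,sync]
After 9 (process(C)): A:[err,start] B:[data,req,hello] C:[done,sync]
After 10 (send(from=A, to=C, msg='bye')): A:[err,start] B:[data,req,hello] C:[done,sync,bye]
After 11 (process(B)): A:[err,start] B:[req,hello] C:[done,sync,bye]
After 12 (send(from=B, to=C, msg='tick')): A:[err,start] B:[req,hello] C:[done,sync,bye,tick]
After 13 (send(from=B, to=A, msg='ok')): A:[err,start,ok] B:[req,hello] C:[done,sync,bye,tick]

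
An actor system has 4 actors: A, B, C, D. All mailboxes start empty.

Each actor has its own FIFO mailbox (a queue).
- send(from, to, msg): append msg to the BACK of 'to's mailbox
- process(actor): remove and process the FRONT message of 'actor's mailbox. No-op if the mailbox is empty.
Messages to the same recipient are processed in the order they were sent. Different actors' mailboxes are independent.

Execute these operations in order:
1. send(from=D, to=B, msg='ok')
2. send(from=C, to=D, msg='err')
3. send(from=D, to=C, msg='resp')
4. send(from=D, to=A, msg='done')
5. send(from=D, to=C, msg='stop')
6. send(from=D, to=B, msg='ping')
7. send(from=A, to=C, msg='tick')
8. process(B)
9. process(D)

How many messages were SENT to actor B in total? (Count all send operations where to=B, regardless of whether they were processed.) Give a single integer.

Answer: 2

Derivation:
After 1 (send(from=D, to=B, msg='ok')): A:[] B:[ok] C:[] D:[]
After 2 (send(from=C, to=D, msg='err')): A:[] B:[ok] C:[] D:[err]
After 3 (send(from=D, to=C, msg='resp')): A:[] B:[ok] C:[resp] D:[err]
After 4 (send(from=D, to=A, msg='done')): A:[done] B:[ok] C:[resp] D:[err]
After 5 (send(from=D, to=C, msg='stop')): A:[done] B:[ok] C:[resp,stop] D:[err]
After 6 (send(from=D, to=B, msg='ping')): A:[done] B:[ok,ping] C:[resp,stop] D:[err]
After 7 (send(from=A, to=C, msg='tick')): A:[done] B:[ok,ping] C:[resp,stop,tick] D:[err]
After 8 (process(B)): A:[done] B:[ping] C:[resp,stop,tick] D:[err]
After 9 (process(D)): A:[done] B:[ping] C:[resp,stop,tick] D:[]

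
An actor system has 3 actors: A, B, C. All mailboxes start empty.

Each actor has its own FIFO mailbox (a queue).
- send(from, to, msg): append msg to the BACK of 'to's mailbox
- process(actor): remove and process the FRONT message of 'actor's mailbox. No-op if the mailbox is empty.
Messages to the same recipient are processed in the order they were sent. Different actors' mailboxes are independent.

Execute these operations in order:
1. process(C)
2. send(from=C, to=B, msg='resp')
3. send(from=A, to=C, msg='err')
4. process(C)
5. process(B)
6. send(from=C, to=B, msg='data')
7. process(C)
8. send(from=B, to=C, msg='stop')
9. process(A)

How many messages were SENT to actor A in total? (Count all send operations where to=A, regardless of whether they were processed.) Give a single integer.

Answer: 0

Derivation:
After 1 (process(C)): A:[] B:[] C:[]
After 2 (send(from=C, to=B, msg='resp')): A:[] B:[resp] C:[]
After 3 (send(from=A, to=C, msg='err')): A:[] B:[resp] C:[err]
After 4 (process(C)): A:[] B:[resp] C:[]
After 5 (process(B)): A:[] B:[] C:[]
After 6 (send(from=C, to=B, msg='data')): A:[] B:[data] C:[]
After 7 (process(C)): A:[] B:[data] C:[]
After 8 (send(from=B, to=C, msg='stop')): A:[] B:[data] C:[stop]
After 9 (process(A)): A:[] B:[data] C:[stop]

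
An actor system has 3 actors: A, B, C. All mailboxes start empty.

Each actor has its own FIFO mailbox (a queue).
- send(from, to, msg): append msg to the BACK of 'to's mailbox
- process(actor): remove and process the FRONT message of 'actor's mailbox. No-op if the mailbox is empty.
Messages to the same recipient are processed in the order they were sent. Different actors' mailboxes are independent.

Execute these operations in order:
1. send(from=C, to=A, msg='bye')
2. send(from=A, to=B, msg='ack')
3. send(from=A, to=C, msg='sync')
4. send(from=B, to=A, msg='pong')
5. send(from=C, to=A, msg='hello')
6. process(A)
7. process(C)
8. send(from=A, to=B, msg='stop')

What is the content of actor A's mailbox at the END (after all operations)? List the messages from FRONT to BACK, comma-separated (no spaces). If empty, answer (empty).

After 1 (send(from=C, to=A, msg='bye')): A:[bye] B:[] C:[]
After 2 (send(from=A, to=B, msg='ack')): A:[bye] B:[ack] C:[]
After 3 (send(from=A, to=C, msg='sync')): A:[bye] B:[ack] C:[sync]
After 4 (send(from=B, to=A, msg='pong')): A:[bye,pong] B:[ack] C:[sync]
After 5 (send(from=C, to=A, msg='hello')): A:[bye,pong,hello] B:[ack] C:[sync]
After 6 (process(A)): A:[pong,hello] B:[ack] C:[sync]
After 7 (process(C)): A:[pong,hello] B:[ack] C:[]
After 8 (send(from=A, to=B, msg='stop')): A:[pong,hello] B:[ack,stop] C:[]

Answer: pong,hello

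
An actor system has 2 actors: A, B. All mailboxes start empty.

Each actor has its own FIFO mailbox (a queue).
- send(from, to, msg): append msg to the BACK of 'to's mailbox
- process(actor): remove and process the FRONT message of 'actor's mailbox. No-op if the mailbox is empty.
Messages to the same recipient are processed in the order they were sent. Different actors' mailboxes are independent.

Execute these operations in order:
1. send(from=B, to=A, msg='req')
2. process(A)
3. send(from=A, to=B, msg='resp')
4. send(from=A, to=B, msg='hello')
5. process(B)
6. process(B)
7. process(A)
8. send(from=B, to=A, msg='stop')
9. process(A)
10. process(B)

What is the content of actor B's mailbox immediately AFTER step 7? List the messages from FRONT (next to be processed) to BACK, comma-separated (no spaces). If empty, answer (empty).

After 1 (send(from=B, to=A, msg='req')): A:[req] B:[]
After 2 (process(A)): A:[] B:[]
After 3 (send(from=A, to=B, msg='resp')): A:[] B:[resp]
After 4 (send(from=A, to=B, msg='hello')): A:[] B:[resp,hello]
After 5 (process(B)): A:[] B:[hello]
After 6 (process(B)): A:[] B:[]
After 7 (process(A)): A:[] B:[]

(empty)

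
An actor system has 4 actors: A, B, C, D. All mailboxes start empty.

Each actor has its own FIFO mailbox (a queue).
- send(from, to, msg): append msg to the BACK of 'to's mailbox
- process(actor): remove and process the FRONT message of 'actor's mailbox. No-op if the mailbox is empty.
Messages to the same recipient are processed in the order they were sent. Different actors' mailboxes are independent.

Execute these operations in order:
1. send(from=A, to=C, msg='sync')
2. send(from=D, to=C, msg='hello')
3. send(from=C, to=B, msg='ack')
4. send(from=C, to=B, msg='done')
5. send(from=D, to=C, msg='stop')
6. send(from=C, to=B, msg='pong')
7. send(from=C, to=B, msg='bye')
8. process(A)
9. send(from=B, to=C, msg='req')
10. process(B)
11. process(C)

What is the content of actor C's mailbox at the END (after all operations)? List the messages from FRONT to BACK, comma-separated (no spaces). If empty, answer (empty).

Answer: hello,stop,req

Derivation:
After 1 (send(from=A, to=C, msg='sync')): A:[] B:[] C:[sync] D:[]
After 2 (send(from=D, to=C, msg='hello')): A:[] B:[] C:[sync,hello] D:[]
After 3 (send(from=C, to=B, msg='ack')): A:[] B:[ack] C:[sync,hello] D:[]
After 4 (send(from=C, to=B, msg='done')): A:[] B:[ack,done] C:[sync,hello] D:[]
After 5 (send(from=D, to=C, msg='stop')): A:[] B:[ack,done] C:[sync,hello,stop] D:[]
After 6 (send(from=C, to=B, msg='pong')): A:[] B:[ack,done,pong] C:[sync,hello,stop] D:[]
After 7 (send(from=C, to=B, msg='bye')): A:[] B:[ack,done,pong,bye] C:[sync,hello,stop] D:[]
After 8 (process(A)): A:[] B:[ack,done,pong,bye] C:[sync,hello,stop] D:[]
After 9 (send(from=B, to=C, msg='req')): A:[] B:[ack,done,pong,bye] C:[sync,hello,stop,req] D:[]
After 10 (process(B)): A:[] B:[done,pong,bye] C:[sync,hello,stop,req] D:[]
After 11 (process(C)): A:[] B:[done,pong,bye] C:[hello,stop,req] D:[]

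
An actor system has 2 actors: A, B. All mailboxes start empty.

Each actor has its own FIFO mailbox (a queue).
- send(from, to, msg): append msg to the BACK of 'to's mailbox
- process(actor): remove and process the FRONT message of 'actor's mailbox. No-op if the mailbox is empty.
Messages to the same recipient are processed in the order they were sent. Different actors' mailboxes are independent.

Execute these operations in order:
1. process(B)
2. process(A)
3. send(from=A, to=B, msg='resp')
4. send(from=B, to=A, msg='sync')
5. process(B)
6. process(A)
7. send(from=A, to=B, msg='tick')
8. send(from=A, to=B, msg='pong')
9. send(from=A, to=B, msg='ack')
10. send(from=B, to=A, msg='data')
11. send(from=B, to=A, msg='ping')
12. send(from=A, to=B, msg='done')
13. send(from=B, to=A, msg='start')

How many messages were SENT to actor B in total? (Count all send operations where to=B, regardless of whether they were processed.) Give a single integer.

Answer: 5

Derivation:
After 1 (process(B)): A:[] B:[]
After 2 (process(A)): A:[] B:[]
After 3 (send(from=A, to=B, msg='resp')): A:[] B:[resp]
After 4 (send(from=B, to=A, msg='sync')): A:[sync] B:[resp]
After 5 (process(B)): A:[sync] B:[]
After 6 (process(A)): A:[] B:[]
After 7 (send(from=A, to=B, msg='tick')): A:[] B:[tick]
After 8 (send(from=A, to=B, msg='pong')): A:[] B:[tick,pong]
After 9 (send(from=A, to=B, msg='ack')): A:[] B:[tick,pong,ack]
After 10 (send(from=B, to=A, msg='data')): A:[data] B:[tick,pong,ack]
After 11 (send(from=B, to=A, msg='ping')): A:[data,ping] B:[tick,pong,ack]
After 12 (send(from=A, to=B, msg='done')): A:[data,ping] B:[tick,pong,ack,done]
After 13 (send(from=B, to=A, msg='start')): A:[data,ping,start] B:[tick,pong,ack,done]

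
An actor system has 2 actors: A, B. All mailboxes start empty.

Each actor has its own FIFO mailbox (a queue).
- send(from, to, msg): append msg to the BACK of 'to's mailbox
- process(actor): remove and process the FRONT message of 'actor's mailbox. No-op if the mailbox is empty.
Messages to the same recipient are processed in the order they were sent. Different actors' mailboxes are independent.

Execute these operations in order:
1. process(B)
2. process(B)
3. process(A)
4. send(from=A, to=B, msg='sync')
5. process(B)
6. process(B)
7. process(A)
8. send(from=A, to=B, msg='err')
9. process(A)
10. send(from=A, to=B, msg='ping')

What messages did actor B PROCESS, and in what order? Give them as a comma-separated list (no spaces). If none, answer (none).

After 1 (process(B)): A:[] B:[]
After 2 (process(B)): A:[] B:[]
After 3 (process(A)): A:[] B:[]
After 4 (send(from=A, to=B, msg='sync')): A:[] B:[sync]
After 5 (process(B)): A:[] B:[]
After 6 (process(B)): A:[] B:[]
After 7 (process(A)): A:[] B:[]
After 8 (send(from=A, to=B, msg='err')): A:[] B:[err]
After 9 (process(A)): A:[] B:[err]
After 10 (send(from=A, to=B, msg='ping')): A:[] B:[err,ping]

Answer: sync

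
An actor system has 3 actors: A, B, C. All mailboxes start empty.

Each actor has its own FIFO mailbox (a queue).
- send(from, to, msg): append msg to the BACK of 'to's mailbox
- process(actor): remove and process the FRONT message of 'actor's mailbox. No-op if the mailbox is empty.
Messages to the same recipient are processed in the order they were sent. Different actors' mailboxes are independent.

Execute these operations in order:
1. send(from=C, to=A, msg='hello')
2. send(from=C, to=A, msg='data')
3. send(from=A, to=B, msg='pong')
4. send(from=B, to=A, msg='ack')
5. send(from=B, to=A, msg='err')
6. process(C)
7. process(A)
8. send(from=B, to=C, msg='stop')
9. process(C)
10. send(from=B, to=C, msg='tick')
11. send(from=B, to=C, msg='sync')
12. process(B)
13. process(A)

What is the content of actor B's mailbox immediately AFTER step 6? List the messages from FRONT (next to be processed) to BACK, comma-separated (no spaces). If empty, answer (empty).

After 1 (send(from=C, to=A, msg='hello')): A:[hello] B:[] C:[]
After 2 (send(from=C, to=A, msg='data')): A:[hello,data] B:[] C:[]
After 3 (send(from=A, to=B, msg='pong')): A:[hello,data] B:[pong] C:[]
After 4 (send(from=B, to=A, msg='ack')): A:[hello,data,ack] B:[pong] C:[]
After 5 (send(from=B, to=A, msg='err')): A:[hello,data,ack,err] B:[pong] C:[]
After 6 (process(C)): A:[hello,data,ack,err] B:[pong] C:[]

pong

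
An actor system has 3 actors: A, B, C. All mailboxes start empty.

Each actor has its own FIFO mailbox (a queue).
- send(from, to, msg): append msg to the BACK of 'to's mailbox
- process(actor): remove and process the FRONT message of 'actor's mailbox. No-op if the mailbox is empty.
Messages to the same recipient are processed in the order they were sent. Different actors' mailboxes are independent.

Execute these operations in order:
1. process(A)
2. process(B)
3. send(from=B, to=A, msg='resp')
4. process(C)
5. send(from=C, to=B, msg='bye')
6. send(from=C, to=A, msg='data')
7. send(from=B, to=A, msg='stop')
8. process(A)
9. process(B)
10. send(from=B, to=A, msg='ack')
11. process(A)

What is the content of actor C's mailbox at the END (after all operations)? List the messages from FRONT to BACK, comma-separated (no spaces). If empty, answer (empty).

Answer: (empty)

Derivation:
After 1 (process(A)): A:[] B:[] C:[]
After 2 (process(B)): A:[] B:[] C:[]
After 3 (send(from=B, to=A, msg='resp')): A:[resp] B:[] C:[]
After 4 (process(C)): A:[resp] B:[] C:[]
After 5 (send(from=C, to=B, msg='bye')): A:[resp] B:[bye] C:[]
After 6 (send(from=C, to=A, msg='data')): A:[resp,data] B:[bye] C:[]
After 7 (send(from=B, to=A, msg='stop')): A:[resp,data,stop] B:[bye] C:[]
After 8 (process(A)): A:[data,stop] B:[bye] C:[]
After 9 (process(B)): A:[data,stop] B:[] C:[]
After 10 (send(from=B, to=A, msg='ack')): A:[data,stop,ack] B:[] C:[]
After 11 (process(A)): A:[stop,ack] B:[] C:[]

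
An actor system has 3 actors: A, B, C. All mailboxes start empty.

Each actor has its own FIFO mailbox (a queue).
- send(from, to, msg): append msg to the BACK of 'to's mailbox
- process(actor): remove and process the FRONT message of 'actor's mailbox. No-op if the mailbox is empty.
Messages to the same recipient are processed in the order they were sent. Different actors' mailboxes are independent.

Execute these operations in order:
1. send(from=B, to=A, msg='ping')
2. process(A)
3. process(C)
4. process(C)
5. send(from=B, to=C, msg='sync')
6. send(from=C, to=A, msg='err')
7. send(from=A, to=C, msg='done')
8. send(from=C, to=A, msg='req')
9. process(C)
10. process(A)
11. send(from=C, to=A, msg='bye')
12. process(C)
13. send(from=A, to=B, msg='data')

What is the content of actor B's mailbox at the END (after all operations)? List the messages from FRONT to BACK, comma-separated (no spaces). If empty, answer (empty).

Answer: data

Derivation:
After 1 (send(from=B, to=A, msg='ping')): A:[ping] B:[] C:[]
After 2 (process(A)): A:[] B:[] C:[]
After 3 (process(C)): A:[] B:[] C:[]
After 4 (process(C)): A:[] B:[] C:[]
After 5 (send(from=B, to=C, msg='sync')): A:[] B:[] C:[sync]
After 6 (send(from=C, to=A, msg='err')): A:[err] B:[] C:[sync]
After 7 (send(from=A, to=C, msg='done')): A:[err] B:[] C:[sync,done]
After 8 (send(from=C, to=A, msg='req')): A:[err,req] B:[] C:[sync,done]
After 9 (process(C)): A:[err,req] B:[] C:[done]
After 10 (process(A)): A:[req] B:[] C:[done]
After 11 (send(from=C, to=A, msg='bye')): A:[req,bye] B:[] C:[done]
After 12 (process(C)): A:[req,bye] B:[] C:[]
After 13 (send(from=A, to=B, msg='data')): A:[req,bye] B:[data] C:[]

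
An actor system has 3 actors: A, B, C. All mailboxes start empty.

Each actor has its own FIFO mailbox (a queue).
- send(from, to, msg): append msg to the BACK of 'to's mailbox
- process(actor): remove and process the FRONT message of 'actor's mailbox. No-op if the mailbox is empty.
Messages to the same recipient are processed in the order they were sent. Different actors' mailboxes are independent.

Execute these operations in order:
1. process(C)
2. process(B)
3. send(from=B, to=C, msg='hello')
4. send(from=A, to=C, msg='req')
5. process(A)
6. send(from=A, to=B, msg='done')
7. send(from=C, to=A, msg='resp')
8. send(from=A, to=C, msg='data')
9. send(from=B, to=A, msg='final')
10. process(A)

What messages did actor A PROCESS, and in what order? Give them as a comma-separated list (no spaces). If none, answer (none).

After 1 (process(C)): A:[] B:[] C:[]
After 2 (process(B)): A:[] B:[] C:[]
After 3 (send(from=B, to=C, msg='hello')): A:[] B:[] C:[hello]
After 4 (send(from=A, to=C, msg='req')): A:[] B:[] C:[hello,req]
After 5 (process(A)): A:[] B:[] C:[hello,req]
After 6 (send(from=A, to=B, msg='done')): A:[] B:[done] C:[hello,req]
After 7 (send(from=C, to=A, msg='resp')): A:[resp] B:[done] C:[hello,req]
After 8 (send(from=A, to=C, msg='data')): A:[resp] B:[done] C:[hello,req,data]
After 9 (send(from=B, to=A, msg='final')): A:[resp,final] B:[done] C:[hello,req,data]
After 10 (process(A)): A:[final] B:[done] C:[hello,req,data]

Answer: resp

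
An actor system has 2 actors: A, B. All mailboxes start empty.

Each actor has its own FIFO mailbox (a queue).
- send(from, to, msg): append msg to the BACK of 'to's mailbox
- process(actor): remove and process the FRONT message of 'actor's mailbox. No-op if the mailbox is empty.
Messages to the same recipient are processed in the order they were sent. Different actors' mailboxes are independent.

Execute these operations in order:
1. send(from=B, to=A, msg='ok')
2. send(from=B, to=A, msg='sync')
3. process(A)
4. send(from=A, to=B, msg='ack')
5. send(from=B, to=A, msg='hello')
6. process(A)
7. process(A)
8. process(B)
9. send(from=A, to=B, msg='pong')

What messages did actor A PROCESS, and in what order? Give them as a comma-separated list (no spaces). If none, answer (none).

After 1 (send(from=B, to=A, msg='ok')): A:[ok] B:[]
After 2 (send(from=B, to=A, msg='sync')): A:[ok,sync] B:[]
After 3 (process(A)): A:[sync] B:[]
After 4 (send(from=A, to=B, msg='ack')): A:[sync] B:[ack]
After 5 (send(from=B, to=A, msg='hello')): A:[sync,hello] B:[ack]
After 6 (process(A)): A:[hello] B:[ack]
After 7 (process(A)): A:[] B:[ack]
After 8 (process(B)): A:[] B:[]
After 9 (send(from=A, to=B, msg='pong')): A:[] B:[pong]

Answer: ok,sync,hello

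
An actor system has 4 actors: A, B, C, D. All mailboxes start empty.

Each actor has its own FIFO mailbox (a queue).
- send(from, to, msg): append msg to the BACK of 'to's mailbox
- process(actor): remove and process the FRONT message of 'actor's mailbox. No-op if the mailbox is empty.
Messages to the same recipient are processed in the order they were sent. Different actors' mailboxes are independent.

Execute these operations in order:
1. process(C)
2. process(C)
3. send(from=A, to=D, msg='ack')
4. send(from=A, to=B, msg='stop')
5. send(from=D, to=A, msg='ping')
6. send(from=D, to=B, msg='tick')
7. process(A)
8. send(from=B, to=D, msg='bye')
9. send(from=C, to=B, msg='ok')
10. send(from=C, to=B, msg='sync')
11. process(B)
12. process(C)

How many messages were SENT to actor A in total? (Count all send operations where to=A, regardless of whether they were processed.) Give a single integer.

Answer: 1

Derivation:
After 1 (process(C)): A:[] B:[] C:[] D:[]
After 2 (process(C)): A:[] B:[] C:[] D:[]
After 3 (send(from=A, to=D, msg='ack')): A:[] B:[] C:[] D:[ack]
After 4 (send(from=A, to=B, msg='stop')): A:[] B:[stop] C:[] D:[ack]
After 5 (send(from=D, to=A, msg='ping')): A:[ping] B:[stop] C:[] D:[ack]
After 6 (send(from=D, to=B, msg='tick')): A:[ping] B:[stop,tick] C:[] D:[ack]
After 7 (process(A)): A:[] B:[stop,tick] C:[] D:[ack]
After 8 (send(from=B, to=D, msg='bye')): A:[] B:[stop,tick] C:[] D:[ack,bye]
After 9 (send(from=C, to=B, msg='ok')): A:[] B:[stop,tick,ok] C:[] D:[ack,bye]
After 10 (send(from=C, to=B, msg='sync')): A:[] B:[stop,tick,ok,sync] C:[] D:[ack,bye]
After 11 (process(B)): A:[] B:[tick,ok,sync] C:[] D:[ack,bye]
After 12 (process(C)): A:[] B:[tick,ok,sync] C:[] D:[ack,bye]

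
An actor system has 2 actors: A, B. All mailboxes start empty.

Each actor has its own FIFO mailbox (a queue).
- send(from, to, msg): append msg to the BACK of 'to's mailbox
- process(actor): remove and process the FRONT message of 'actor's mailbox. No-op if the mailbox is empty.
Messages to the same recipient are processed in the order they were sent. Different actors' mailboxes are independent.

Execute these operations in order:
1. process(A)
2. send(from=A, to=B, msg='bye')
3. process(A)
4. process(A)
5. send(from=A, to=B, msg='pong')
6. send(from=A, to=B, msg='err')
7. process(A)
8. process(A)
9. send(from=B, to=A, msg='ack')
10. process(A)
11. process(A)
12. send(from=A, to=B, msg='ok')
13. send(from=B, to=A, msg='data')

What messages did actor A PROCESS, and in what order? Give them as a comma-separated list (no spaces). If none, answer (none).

After 1 (process(A)): A:[] B:[]
After 2 (send(from=A, to=B, msg='bye')): A:[] B:[bye]
After 3 (process(A)): A:[] B:[bye]
After 4 (process(A)): A:[] B:[bye]
After 5 (send(from=A, to=B, msg='pong')): A:[] B:[bye,pong]
After 6 (send(from=A, to=B, msg='err')): A:[] B:[bye,pong,err]
After 7 (process(A)): A:[] B:[bye,pong,err]
After 8 (process(A)): A:[] B:[bye,pong,err]
After 9 (send(from=B, to=A, msg='ack')): A:[ack] B:[bye,pong,err]
After 10 (process(A)): A:[] B:[bye,pong,err]
After 11 (process(A)): A:[] B:[bye,pong,err]
After 12 (send(from=A, to=B, msg='ok')): A:[] B:[bye,pong,err,ok]
After 13 (send(from=B, to=A, msg='data')): A:[data] B:[bye,pong,err,ok]

Answer: ack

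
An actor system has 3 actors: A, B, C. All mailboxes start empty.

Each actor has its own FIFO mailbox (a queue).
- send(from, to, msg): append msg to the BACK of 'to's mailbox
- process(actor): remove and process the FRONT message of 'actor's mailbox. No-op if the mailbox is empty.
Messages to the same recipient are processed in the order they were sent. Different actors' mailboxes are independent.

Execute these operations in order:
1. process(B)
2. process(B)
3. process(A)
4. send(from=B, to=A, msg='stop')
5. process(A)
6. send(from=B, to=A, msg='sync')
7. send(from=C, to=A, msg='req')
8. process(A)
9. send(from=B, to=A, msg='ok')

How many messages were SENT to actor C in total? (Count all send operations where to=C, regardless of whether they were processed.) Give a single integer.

Answer: 0

Derivation:
After 1 (process(B)): A:[] B:[] C:[]
After 2 (process(B)): A:[] B:[] C:[]
After 3 (process(A)): A:[] B:[] C:[]
After 4 (send(from=B, to=A, msg='stop')): A:[stop] B:[] C:[]
After 5 (process(A)): A:[] B:[] C:[]
After 6 (send(from=B, to=A, msg='sync')): A:[sync] B:[] C:[]
After 7 (send(from=C, to=A, msg='req')): A:[sync,req] B:[] C:[]
After 8 (process(A)): A:[req] B:[] C:[]
After 9 (send(from=B, to=A, msg='ok')): A:[req,ok] B:[] C:[]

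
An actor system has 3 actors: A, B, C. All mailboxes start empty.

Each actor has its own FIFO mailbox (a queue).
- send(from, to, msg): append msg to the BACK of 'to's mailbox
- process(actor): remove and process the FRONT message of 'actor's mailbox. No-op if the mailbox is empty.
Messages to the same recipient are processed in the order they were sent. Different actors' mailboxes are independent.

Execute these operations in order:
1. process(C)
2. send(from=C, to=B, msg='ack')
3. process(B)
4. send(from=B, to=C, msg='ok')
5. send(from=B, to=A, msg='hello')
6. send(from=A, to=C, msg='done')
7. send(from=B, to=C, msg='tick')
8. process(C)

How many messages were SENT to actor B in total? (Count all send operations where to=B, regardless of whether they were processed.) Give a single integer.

After 1 (process(C)): A:[] B:[] C:[]
After 2 (send(from=C, to=B, msg='ack')): A:[] B:[ack] C:[]
After 3 (process(B)): A:[] B:[] C:[]
After 4 (send(from=B, to=C, msg='ok')): A:[] B:[] C:[ok]
After 5 (send(from=B, to=A, msg='hello')): A:[hello] B:[] C:[ok]
After 6 (send(from=A, to=C, msg='done')): A:[hello] B:[] C:[ok,done]
After 7 (send(from=B, to=C, msg='tick')): A:[hello] B:[] C:[ok,done,tick]
After 8 (process(C)): A:[hello] B:[] C:[done,tick]

Answer: 1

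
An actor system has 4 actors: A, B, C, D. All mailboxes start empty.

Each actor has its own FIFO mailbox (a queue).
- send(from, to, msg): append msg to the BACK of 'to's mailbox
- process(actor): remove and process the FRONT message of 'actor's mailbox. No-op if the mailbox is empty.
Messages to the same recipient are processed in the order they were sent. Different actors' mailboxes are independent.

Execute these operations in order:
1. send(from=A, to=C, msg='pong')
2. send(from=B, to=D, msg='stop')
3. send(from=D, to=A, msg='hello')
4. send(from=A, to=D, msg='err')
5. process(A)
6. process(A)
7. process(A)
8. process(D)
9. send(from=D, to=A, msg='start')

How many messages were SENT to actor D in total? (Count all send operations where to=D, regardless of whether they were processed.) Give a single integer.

After 1 (send(from=A, to=C, msg='pong')): A:[] B:[] C:[pong] D:[]
After 2 (send(from=B, to=D, msg='stop')): A:[] B:[] C:[pong] D:[stop]
After 3 (send(from=D, to=A, msg='hello')): A:[hello] B:[] C:[pong] D:[stop]
After 4 (send(from=A, to=D, msg='err')): A:[hello] B:[] C:[pong] D:[stop,err]
After 5 (process(A)): A:[] B:[] C:[pong] D:[stop,err]
After 6 (process(A)): A:[] B:[] C:[pong] D:[stop,err]
After 7 (process(A)): A:[] B:[] C:[pong] D:[stop,err]
After 8 (process(D)): A:[] B:[] C:[pong] D:[err]
After 9 (send(from=D, to=A, msg='start')): A:[start] B:[] C:[pong] D:[err]

Answer: 2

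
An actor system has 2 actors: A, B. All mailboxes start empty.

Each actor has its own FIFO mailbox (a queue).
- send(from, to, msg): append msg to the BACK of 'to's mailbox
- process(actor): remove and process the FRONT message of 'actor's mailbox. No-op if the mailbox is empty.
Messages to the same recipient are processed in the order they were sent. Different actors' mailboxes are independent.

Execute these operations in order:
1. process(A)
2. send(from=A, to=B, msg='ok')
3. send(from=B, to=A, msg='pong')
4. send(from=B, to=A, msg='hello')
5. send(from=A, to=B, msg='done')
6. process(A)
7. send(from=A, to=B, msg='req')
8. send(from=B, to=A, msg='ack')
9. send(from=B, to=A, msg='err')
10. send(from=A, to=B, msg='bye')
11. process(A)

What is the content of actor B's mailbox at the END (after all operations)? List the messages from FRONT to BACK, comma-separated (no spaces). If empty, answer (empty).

Answer: ok,done,req,bye

Derivation:
After 1 (process(A)): A:[] B:[]
After 2 (send(from=A, to=B, msg='ok')): A:[] B:[ok]
After 3 (send(from=B, to=A, msg='pong')): A:[pong] B:[ok]
After 4 (send(from=B, to=A, msg='hello')): A:[pong,hello] B:[ok]
After 5 (send(from=A, to=B, msg='done')): A:[pong,hello] B:[ok,done]
After 6 (process(A)): A:[hello] B:[ok,done]
After 7 (send(from=A, to=B, msg='req')): A:[hello] B:[ok,done,req]
After 8 (send(from=B, to=A, msg='ack')): A:[hello,ack] B:[ok,done,req]
After 9 (send(from=B, to=A, msg='err')): A:[hello,ack,err] B:[ok,done,req]
After 10 (send(from=A, to=B, msg='bye')): A:[hello,ack,err] B:[ok,done,req,bye]
After 11 (process(A)): A:[ack,err] B:[ok,done,req,bye]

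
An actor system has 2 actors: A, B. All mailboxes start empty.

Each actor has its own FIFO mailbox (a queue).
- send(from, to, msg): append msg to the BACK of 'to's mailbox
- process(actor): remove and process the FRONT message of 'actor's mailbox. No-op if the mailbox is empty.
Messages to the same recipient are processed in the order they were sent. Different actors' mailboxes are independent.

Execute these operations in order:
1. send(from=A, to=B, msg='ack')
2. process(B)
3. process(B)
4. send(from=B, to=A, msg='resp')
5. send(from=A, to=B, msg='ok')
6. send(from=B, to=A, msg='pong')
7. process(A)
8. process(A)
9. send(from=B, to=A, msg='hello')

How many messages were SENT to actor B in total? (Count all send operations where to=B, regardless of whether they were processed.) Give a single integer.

Answer: 2

Derivation:
After 1 (send(from=A, to=B, msg='ack')): A:[] B:[ack]
After 2 (process(B)): A:[] B:[]
After 3 (process(B)): A:[] B:[]
After 4 (send(from=B, to=A, msg='resp')): A:[resp] B:[]
After 5 (send(from=A, to=B, msg='ok')): A:[resp] B:[ok]
After 6 (send(from=B, to=A, msg='pong')): A:[resp,pong] B:[ok]
After 7 (process(A)): A:[pong] B:[ok]
After 8 (process(A)): A:[] B:[ok]
After 9 (send(from=B, to=A, msg='hello')): A:[hello] B:[ok]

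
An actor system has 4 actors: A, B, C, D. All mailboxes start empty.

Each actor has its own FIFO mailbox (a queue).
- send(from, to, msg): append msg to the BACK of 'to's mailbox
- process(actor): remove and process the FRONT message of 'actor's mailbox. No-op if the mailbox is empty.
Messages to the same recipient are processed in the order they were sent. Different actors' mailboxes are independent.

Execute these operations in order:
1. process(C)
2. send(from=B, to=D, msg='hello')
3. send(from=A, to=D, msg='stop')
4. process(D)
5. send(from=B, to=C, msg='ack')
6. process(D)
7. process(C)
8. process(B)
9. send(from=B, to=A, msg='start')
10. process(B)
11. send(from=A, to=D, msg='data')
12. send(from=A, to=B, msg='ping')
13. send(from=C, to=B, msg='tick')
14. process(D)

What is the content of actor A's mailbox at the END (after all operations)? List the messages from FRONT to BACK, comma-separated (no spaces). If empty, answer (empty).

Answer: start

Derivation:
After 1 (process(C)): A:[] B:[] C:[] D:[]
After 2 (send(from=B, to=D, msg='hello')): A:[] B:[] C:[] D:[hello]
After 3 (send(from=A, to=D, msg='stop')): A:[] B:[] C:[] D:[hello,stop]
After 4 (process(D)): A:[] B:[] C:[] D:[stop]
After 5 (send(from=B, to=C, msg='ack')): A:[] B:[] C:[ack] D:[stop]
After 6 (process(D)): A:[] B:[] C:[ack] D:[]
After 7 (process(C)): A:[] B:[] C:[] D:[]
After 8 (process(B)): A:[] B:[] C:[] D:[]
After 9 (send(from=B, to=A, msg='start')): A:[start] B:[] C:[] D:[]
After 10 (process(B)): A:[start] B:[] C:[] D:[]
After 11 (send(from=A, to=D, msg='data')): A:[start] B:[] C:[] D:[data]
After 12 (send(from=A, to=B, msg='ping')): A:[start] B:[ping] C:[] D:[data]
After 13 (send(from=C, to=B, msg='tick')): A:[start] B:[ping,tick] C:[] D:[data]
After 14 (process(D)): A:[start] B:[ping,tick] C:[] D:[]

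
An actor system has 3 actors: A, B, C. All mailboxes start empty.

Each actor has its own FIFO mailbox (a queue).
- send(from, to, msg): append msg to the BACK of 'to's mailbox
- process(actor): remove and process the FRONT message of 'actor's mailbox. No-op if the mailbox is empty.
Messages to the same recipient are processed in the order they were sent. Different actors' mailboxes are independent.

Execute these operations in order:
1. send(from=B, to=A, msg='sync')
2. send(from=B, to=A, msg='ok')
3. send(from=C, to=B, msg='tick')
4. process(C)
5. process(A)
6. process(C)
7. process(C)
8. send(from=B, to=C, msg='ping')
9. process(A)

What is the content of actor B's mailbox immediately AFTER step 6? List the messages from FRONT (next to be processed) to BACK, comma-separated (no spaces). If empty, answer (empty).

After 1 (send(from=B, to=A, msg='sync')): A:[sync] B:[] C:[]
After 2 (send(from=B, to=A, msg='ok')): A:[sync,ok] B:[] C:[]
After 3 (send(from=C, to=B, msg='tick')): A:[sync,ok] B:[tick] C:[]
After 4 (process(C)): A:[sync,ok] B:[tick] C:[]
After 5 (process(A)): A:[ok] B:[tick] C:[]
After 6 (process(C)): A:[ok] B:[tick] C:[]

tick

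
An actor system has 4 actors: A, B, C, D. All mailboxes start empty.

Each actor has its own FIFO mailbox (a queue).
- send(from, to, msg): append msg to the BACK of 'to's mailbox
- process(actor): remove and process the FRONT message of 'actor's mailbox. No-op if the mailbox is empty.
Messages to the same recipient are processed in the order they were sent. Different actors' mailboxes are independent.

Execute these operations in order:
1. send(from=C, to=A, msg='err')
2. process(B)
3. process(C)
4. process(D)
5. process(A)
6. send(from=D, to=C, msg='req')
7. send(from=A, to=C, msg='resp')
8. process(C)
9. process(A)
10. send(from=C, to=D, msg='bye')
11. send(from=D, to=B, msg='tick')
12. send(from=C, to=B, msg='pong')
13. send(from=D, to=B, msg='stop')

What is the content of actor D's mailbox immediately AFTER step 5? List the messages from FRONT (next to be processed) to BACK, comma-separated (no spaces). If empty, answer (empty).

After 1 (send(from=C, to=A, msg='err')): A:[err] B:[] C:[] D:[]
After 2 (process(B)): A:[err] B:[] C:[] D:[]
After 3 (process(C)): A:[err] B:[] C:[] D:[]
After 4 (process(D)): A:[err] B:[] C:[] D:[]
After 5 (process(A)): A:[] B:[] C:[] D:[]

(empty)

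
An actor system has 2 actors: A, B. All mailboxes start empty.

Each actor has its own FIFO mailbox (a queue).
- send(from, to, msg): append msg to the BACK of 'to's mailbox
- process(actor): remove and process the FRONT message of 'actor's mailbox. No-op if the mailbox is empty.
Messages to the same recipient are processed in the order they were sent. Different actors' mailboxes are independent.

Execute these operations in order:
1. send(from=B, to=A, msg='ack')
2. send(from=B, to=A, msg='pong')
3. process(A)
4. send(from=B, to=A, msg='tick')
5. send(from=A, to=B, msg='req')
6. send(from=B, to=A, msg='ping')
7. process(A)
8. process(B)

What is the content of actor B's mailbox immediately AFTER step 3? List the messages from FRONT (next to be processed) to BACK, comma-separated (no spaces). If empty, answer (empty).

After 1 (send(from=B, to=A, msg='ack')): A:[ack] B:[]
After 2 (send(from=B, to=A, msg='pong')): A:[ack,pong] B:[]
After 3 (process(A)): A:[pong] B:[]

(empty)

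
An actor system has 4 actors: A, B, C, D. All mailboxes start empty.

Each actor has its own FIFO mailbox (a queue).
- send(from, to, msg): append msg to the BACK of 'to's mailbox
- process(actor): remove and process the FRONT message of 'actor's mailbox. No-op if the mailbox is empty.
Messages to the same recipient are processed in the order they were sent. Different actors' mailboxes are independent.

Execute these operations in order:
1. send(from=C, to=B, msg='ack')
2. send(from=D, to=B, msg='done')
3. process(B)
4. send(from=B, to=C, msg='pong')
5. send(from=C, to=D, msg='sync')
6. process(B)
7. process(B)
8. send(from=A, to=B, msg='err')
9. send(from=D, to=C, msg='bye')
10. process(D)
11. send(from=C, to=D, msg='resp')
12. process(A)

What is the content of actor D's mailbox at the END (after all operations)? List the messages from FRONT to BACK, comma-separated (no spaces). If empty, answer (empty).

Answer: resp

Derivation:
After 1 (send(from=C, to=B, msg='ack')): A:[] B:[ack] C:[] D:[]
After 2 (send(from=D, to=B, msg='done')): A:[] B:[ack,done] C:[] D:[]
After 3 (process(B)): A:[] B:[done] C:[] D:[]
After 4 (send(from=B, to=C, msg='pong')): A:[] B:[done] C:[pong] D:[]
After 5 (send(from=C, to=D, msg='sync')): A:[] B:[done] C:[pong] D:[sync]
After 6 (process(B)): A:[] B:[] C:[pong] D:[sync]
After 7 (process(B)): A:[] B:[] C:[pong] D:[sync]
After 8 (send(from=A, to=B, msg='err')): A:[] B:[err] C:[pong] D:[sync]
After 9 (send(from=D, to=C, msg='bye')): A:[] B:[err] C:[pong,bye] D:[sync]
After 10 (process(D)): A:[] B:[err] C:[pong,bye] D:[]
After 11 (send(from=C, to=D, msg='resp')): A:[] B:[err] C:[pong,bye] D:[resp]
After 12 (process(A)): A:[] B:[err] C:[pong,bye] D:[resp]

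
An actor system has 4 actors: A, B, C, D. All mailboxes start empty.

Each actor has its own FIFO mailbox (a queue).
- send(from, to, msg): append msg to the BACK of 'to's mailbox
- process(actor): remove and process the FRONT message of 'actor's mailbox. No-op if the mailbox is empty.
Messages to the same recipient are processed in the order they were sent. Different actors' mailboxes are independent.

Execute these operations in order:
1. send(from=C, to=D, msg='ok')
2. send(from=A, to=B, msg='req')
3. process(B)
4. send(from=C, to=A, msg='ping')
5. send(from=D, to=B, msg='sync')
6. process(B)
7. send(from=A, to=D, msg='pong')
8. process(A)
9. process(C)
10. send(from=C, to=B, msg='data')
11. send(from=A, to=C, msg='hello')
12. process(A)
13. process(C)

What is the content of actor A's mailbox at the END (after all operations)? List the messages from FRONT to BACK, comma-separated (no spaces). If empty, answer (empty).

Answer: (empty)

Derivation:
After 1 (send(from=C, to=D, msg='ok')): A:[] B:[] C:[] D:[ok]
After 2 (send(from=A, to=B, msg='req')): A:[] B:[req] C:[] D:[ok]
After 3 (process(B)): A:[] B:[] C:[] D:[ok]
After 4 (send(from=C, to=A, msg='ping')): A:[ping] B:[] C:[] D:[ok]
After 5 (send(from=D, to=B, msg='sync')): A:[ping] B:[sync] C:[] D:[ok]
After 6 (process(B)): A:[ping] B:[] C:[] D:[ok]
After 7 (send(from=A, to=D, msg='pong')): A:[ping] B:[] C:[] D:[ok,pong]
After 8 (process(A)): A:[] B:[] C:[] D:[ok,pong]
After 9 (process(C)): A:[] B:[] C:[] D:[ok,pong]
After 10 (send(from=C, to=B, msg='data')): A:[] B:[data] C:[] D:[ok,pong]
After 11 (send(from=A, to=C, msg='hello')): A:[] B:[data] C:[hello] D:[ok,pong]
After 12 (process(A)): A:[] B:[data] C:[hello] D:[ok,pong]
After 13 (process(C)): A:[] B:[data] C:[] D:[ok,pong]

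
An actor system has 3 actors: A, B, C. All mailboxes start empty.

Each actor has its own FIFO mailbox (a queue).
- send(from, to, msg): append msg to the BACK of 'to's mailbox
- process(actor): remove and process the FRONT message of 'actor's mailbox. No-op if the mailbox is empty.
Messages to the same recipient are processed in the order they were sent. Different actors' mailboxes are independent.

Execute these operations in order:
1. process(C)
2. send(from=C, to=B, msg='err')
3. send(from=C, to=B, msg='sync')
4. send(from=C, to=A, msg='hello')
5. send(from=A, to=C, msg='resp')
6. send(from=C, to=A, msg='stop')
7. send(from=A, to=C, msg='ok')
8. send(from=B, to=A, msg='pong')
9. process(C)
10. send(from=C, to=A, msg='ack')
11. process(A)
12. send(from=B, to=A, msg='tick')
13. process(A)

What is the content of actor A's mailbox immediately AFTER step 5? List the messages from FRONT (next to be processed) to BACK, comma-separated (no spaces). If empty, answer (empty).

After 1 (process(C)): A:[] B:[] C:[]
After 2 (send(from=C, to=B, msg='err')): A:[] B:[err] C:[]
After 3 (send(from=C, to=B, msg='sync')): A:[] B:[err,sync] C:[]
After 4 (send(from=C, to=A, msg='hello')): A:[hello] B:[err,sync] C:[]
After 5 (send(from=A, to=C, msg='resp')): A:[hello] B:[err,sync] C:[resp]

hello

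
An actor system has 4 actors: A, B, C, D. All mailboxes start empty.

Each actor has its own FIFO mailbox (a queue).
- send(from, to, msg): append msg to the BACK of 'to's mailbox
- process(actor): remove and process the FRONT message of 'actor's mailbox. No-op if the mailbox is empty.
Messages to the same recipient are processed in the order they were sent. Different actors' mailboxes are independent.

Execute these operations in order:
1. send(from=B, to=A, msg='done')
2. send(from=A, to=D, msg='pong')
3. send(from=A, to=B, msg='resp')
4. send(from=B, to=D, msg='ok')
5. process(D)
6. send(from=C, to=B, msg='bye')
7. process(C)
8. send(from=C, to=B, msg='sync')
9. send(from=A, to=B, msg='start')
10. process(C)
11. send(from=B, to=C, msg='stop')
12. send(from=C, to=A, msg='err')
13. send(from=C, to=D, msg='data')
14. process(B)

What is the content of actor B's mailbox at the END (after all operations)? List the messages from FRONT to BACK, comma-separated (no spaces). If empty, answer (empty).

After 1 (send(from=B, to=A, msg='done')): A:[done] B:[] C:[] D:[]
After 2 (send(from=A, to=D, msg='pong')): A:[done] B:[] C:[] D:[pong]
After 3 (send(from=A, to=B, msg='resp')): A:[done] B:[resp] C:[] D:[pong]
After 4 (send(from=B, to=D, msg='ok')): A:[done] B:[resp] C:[] D:[pong,ok]
After 5 (process(D)): A:[done] B:[resp] C:[] D:[ok]
After 6 (send(from=C, to=B, msg='bye')): A:[done] B:[resp,bye] C:[] D:[ok]
After 7 (process(C)): A:[done] B:[resp,bye] C:[] D:[ok]
After 8 (send(from=C, to=B, msg='sync')): A:[done] B:[resp,bye,sync] C:[] D:[ok]
After 9 (send(from=A, to=B, msg='start')): A:[done] B:[resp,bye,sync,start] C:[] D:[ok]
After 10 (process(C)): A:[done] B:[resp,bye,sync,start] C:[] D:[ok]
After 11 (send(from=B, to=C, msg='stop')): A:[done] B:[resp,bye,sync,start] C:[stop] D:[ok]
After 12 (send(from=C, to=A, msg='err')): A:[done,err] B:[resp,bye,sync,start] C:[stop] D:[ok]
After 13 (send(from=C, to=D, msg='data')): A:[done,err] B:[resp,bye,sync,start] C:[stop] D:[ok,data]
After 14 (process(B)): A:[done,err] B:[bye,sync,start] C:[stop] D:[ok,data]

Answer: bye,sync,start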